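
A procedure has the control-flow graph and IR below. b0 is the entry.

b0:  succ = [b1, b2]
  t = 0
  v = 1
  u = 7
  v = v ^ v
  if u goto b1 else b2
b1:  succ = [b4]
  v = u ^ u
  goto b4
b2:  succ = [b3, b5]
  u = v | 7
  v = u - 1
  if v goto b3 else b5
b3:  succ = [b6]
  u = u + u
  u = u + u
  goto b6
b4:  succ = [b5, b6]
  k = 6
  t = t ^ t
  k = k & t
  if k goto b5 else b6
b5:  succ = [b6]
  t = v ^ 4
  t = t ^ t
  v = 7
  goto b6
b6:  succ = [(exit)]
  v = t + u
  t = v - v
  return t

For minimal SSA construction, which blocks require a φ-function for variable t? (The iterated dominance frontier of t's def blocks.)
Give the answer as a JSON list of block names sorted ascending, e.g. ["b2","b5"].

idom tree: b1←b0 b2←b0 b3←b2 b4←b1 b5←b0 b6←b0
Join-block Dom:
  b5: preds {b2,b4}: {b0,b2} ∩ {b0,b1,b4} = {b0}; idom=b0
  b6: preds {b3,b4,b5}: {b0,b2,b3} ∩ {b0,b1,b4} ∩ {b0,b5} = {b0}; idom=b0

Frontier:
  join b5 pred b2: b2 stop@b0
  join b5 pred b4: b4→b1 stop@b0
  join b6 pred b3: b3→b2 stop@b0
  join b6 pred b4: b4→b1 stop@b0
  join b6 pred b5: b5 stop@b0
  b0: DF=∅
  b1: DF={b5,b6}
  b2: DF={b5,b6}
  b3: DF={b6}
  b4: DF={b5,b6}
  b5: DF={b6}
  b6: DF=∅

φ for t: defs {b0,b4,b5,b6}
  DF⁺ = {b5,b6}

Answer: ["b5", "b6"]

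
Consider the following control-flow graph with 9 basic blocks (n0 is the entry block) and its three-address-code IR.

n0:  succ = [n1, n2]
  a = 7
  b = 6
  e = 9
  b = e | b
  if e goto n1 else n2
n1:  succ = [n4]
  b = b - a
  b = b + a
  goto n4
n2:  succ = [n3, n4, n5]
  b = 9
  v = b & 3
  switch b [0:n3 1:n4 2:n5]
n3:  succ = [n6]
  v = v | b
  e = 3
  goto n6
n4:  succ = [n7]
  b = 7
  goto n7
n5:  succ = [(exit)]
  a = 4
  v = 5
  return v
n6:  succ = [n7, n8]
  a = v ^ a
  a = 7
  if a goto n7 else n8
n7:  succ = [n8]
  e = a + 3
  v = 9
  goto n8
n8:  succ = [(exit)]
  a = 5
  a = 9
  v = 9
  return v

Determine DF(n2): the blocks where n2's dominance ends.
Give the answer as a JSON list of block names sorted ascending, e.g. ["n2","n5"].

idom tree: n1←n0 n2←n0 n3←n2 n4←n0 n5←n2 n6←n3 n7←n0 n8←n0
Dom at joins:
  n4: preds {n1,n2}: {n0,n1} ∩ {n0,n2} = {n0}; idom=n0
  n7: preds {n4,n6}: {n0,n4} ∩ {n0,n2,n3,n6} = {n0}; idom=n0
  n8: preds {n6,n7}: {n0,n2,n3,n6} ∩ {n0,n7} = {n0}; idom=n0

DF derivation:
  join n4 pred n1: n1 stop@n0
  join n4 pred n2: n2 stop@n0
  join n7 pred n4: n4 stop@n0
  join n7 pred n6: n6→n3→n2 stop@n0
  join n8 pred n6: n6→n3→n2 stop@n0
  join n8 pred n7: n7 stop@n0
  n0 → ∅
  n1 → {n4}
  n2 → {n4,n7,n8}
  n3 → {n7,n8}
  n4 → {n7}
  n5 → ∅
  n6 → {n7,n8}
  n7 → {n8}
  n8 → ∅

DF(n2) = ["n4", "n7", "n8"]

Answer: ["n4", "n7", "n8"]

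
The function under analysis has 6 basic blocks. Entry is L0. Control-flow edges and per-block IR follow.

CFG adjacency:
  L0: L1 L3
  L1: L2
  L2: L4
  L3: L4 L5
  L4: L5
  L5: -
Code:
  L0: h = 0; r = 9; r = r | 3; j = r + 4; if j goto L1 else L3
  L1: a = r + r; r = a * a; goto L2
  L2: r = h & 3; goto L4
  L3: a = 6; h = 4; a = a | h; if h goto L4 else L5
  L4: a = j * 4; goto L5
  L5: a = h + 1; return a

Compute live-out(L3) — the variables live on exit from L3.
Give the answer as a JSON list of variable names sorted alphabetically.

Block summaries:
  L0: {h,j,r} / ∅
  L1: {a,r} / {r}
  L2: {r} / {h}
  L3: {a,h} / ∅
  L4: {a} / {j}
  L5: {a} / {h}

Backward fixpoint:
  L0: in=∅ out={h,j,r}
  L1: in={h,j,r} out={h,j}
  L2: in={h,j} out={h,j}
  L3: in={j} out={h,j}
  L4: in={h,j} out={h}
  L5: in={h} out=∅

live-out(L3) = ["h", "j"]

Answer: ["h", "j"]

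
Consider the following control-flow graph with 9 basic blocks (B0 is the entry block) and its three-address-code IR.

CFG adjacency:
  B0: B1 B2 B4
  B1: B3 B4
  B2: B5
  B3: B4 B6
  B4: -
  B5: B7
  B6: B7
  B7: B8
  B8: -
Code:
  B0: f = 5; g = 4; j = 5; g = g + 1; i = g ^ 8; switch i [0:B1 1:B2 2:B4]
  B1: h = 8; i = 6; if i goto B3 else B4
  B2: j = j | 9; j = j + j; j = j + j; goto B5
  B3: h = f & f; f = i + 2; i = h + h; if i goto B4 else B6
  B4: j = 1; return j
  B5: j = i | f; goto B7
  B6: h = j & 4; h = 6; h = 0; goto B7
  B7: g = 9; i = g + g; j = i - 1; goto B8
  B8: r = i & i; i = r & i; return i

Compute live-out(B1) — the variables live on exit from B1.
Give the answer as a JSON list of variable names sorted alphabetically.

Answer: ["f", "i", "j"]

Working:
def/use:
  B0 def {f,g,i,j} use ∅
  B1 def {h,i} use ∅
  B2 def {j} use {j}
  B3 def {f,h,i} use {f,i}
  B4 def {j} use ∅
  B5 def {j} use {f,i}
  B6 def {h} use {j}
  B7 def {g,i,j} use ∅
  B8 def {i,r} use {i}

Live sets:
  B0 li=∅ lo={f,i,j}
  B1 li={f,j} lo={f,i,j}
  B2 li={f,i,j} lo={f,i}
  B3 li={f,i,j} lo={j}
  B4 li=∅ lo=∅
  B5 li={f,i} lo=∅
  B6 li={j} lo=∅
  B7 li=∅ lo={i}
  B8 li={i} lo=∅

live-out(B1) = ["f", "i", "j"]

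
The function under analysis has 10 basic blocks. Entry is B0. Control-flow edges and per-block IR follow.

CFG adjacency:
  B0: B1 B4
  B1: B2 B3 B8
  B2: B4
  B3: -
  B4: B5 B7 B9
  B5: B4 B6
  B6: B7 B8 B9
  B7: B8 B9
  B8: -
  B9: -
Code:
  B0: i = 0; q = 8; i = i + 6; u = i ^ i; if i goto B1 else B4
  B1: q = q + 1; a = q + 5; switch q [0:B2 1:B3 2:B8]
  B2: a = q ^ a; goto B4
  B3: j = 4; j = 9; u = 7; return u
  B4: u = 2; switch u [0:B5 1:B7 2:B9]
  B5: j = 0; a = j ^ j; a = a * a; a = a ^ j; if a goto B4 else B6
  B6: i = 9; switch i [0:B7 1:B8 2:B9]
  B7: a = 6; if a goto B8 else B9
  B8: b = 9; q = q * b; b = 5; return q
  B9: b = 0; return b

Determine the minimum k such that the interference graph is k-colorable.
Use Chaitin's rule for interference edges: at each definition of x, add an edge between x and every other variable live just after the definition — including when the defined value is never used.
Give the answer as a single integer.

def/use:
  B0: {i,q,u} / ∅
  B1: {a,q} / {q}
  B2: {a} / {a,q}
  B3: {j,u} / ∅
  B4: {u} / ∅
  B5: {a,j} / ∅
  B6: {i} / ∅
  B7: {a} / ∅
  B8: {b,q} / {q}
  B9: {b} / ∅

Liveness:
  live B0: ∅→{q}
  live B1: {q}→{a,q}
  live B2: {a,q}→{q}
  live B3: ∅→∅
  live B4: {q}→{q}
  live B5: {q}→{q}
  live B6: {q}→{q}
  live B7: {q}→{q}
  live B8: {q}→∅
  live B9: ∅→∅

Interference:
  a — {j,q}
  b — {q}
  i — {q,u}
  j — {a,q}
  q — {a,b,i,j,u}
  u — {i,q}

Colouring:
  clique {a,j,q} ⇒ need ≥ 3
  3-colouring: r0={q}  r1={a,b,i}  r2={j,u}
  χ = 3

Answer: 3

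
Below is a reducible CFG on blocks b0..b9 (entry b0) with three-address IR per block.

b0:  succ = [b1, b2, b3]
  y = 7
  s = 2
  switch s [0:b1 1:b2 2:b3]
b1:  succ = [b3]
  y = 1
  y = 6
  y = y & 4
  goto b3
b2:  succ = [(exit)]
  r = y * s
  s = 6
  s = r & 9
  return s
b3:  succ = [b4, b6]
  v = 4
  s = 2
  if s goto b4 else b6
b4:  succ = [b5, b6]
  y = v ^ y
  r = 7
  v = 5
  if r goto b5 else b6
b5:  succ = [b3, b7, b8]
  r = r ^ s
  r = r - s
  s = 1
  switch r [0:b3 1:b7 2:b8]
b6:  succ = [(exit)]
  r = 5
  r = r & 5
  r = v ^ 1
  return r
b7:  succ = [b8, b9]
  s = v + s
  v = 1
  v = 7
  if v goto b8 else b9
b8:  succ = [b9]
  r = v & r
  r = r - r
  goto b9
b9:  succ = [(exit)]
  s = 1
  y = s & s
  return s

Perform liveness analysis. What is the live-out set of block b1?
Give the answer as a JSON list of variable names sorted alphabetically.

Answer: ["y"]

Analysis:
def/use:
  b0: {s,y} / ∅
  b1: {y} / ∅
  b2: {r,s} / {s,y}
  b3: {s,v} / ∅
  b4: {r,v,y} / {v,y}
  b5: {r,s} / {r,s}
  b6: {r} / {v}
  b7: {s,v} / {s,v}
  b8: {r} / {r,v}
  b9: {s,y} / ∅

Liveness:
  live b0: ∅→{s,y}
  live b1: ∅→{y}
  live b2: {s,y}→∅
  live b3: {y}→{s,v,y}
  live b4: {s,v,y}→{r,s,v,y}
  live b5: {r,s,v,y}→{r,s,v,y}
  live b6: {v}→∅
  live b7: {r,s,v}→{r,v}
  live b8: {r,v}→∅
  live b9: ∅→∅

live-out(b1) = ["y"]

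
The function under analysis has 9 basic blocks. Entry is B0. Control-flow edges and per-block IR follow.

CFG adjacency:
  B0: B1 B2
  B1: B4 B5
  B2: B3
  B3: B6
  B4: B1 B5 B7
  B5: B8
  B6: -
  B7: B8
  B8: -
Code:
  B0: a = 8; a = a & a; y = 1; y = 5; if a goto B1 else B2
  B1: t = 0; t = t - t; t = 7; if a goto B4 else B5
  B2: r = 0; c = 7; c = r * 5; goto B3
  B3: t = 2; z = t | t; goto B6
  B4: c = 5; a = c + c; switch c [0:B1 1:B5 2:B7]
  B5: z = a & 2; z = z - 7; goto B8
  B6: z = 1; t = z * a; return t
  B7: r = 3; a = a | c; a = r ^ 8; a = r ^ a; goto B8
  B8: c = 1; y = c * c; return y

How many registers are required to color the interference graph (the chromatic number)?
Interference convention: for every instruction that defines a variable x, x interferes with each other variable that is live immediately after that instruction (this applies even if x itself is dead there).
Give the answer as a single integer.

Block summaries:
  B0: {a,y} / ∅
  B1: {t} / {a}
  B2: {c,r} / ∅
  B3: {t,z} / ∅
  B4: {a,c} / ∅
  B5: {z} / {a}
  B6: {t,z} / {a}
  B7: {a,r} / {a,c}
  B8: {c,y} / ∅

Backward fixpoint:
  live B0: ∅→{a}
  live B1: {a}→{a}
  live B2: {a}→{a}
  live B3: {a}→{a}
  live B4: ∅→{a,c}
  live B5: {a}→∅
  live B6: {a}→∅
  live B7: {a,c}→∅
  live B8: ∅→∅

Interference:
  a — {c,r,t,y,z}
  c — {a,r}
  r — {a,c}
  t — {a}
  y — {a}
  z — {a}

Chromatic number:
  lower bound: {a,c,r} mutually conflict ⇒ χ ≥ 3
  3-colouring: R0={a}  R1={c,t,y,z}  R2={r}
  χ = 3

Answer: 3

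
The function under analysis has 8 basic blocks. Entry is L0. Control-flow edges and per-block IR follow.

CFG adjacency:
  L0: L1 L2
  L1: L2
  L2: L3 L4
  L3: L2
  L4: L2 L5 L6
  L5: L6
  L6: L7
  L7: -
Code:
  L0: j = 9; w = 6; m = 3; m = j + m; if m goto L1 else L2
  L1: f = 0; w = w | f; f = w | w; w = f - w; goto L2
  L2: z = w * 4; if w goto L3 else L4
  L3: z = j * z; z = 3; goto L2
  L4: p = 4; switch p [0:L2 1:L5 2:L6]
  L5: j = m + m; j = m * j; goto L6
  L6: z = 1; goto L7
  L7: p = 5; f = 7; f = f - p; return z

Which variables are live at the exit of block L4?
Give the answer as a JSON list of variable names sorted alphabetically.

Answer: ["j", "m", "w"]

Analysis:
Block summaries:
  L0: def={j,m,w} ue=∅
  L1: def={f,w} ue={w}
  L2: def={z} ue={w}
  L3: def={z} ue={j,z}
  L4: def={p} ue=∅
  L5: def={j} ue={m}
  L6: def={z} ue=∅
  L7: def={f,p} ue={z}

Live sets:
  live L0: ∅→{j,m,w}
  live L1: {j,m,w}→{j,m,w}
  live L2: {j,m,w}→{j,m,w,z}
  live L3: {j,m,w,z}→{j,m,w}
  live L4: {j,m,w}→{j,m,w}
  live L5: {m}→∅
  live L6: ∅→{z}
  live L7: {z}→∅

live-out(L4) = ["j", "m", "w"]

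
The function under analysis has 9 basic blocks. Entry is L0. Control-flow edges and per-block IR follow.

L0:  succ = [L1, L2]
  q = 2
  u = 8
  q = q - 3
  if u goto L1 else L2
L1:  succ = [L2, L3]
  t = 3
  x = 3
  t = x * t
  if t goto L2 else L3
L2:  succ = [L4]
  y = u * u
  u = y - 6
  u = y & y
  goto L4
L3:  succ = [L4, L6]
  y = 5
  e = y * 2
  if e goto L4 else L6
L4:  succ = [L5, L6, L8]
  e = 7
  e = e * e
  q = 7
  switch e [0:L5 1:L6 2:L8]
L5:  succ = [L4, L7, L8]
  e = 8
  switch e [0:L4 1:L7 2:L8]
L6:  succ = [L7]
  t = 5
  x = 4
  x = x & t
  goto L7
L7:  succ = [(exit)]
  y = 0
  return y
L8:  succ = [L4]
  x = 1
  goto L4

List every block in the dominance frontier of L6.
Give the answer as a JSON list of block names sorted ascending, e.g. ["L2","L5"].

idom tree: L1←L0 L2←L0 L3←L1 L4←L0 L5←L4 L6←L0 L7←L0 L8←L4
Dom at joins:
  L2: preds {L0,L1}: {L0} ∩ {L0,L1} = {L0}; idom=L0
  L4: preds {L2,L3,L5,L8}: {L0,L2} ∩ {L0,L1,L3} ∩ {L0,L4,L5} ∩ {L0,L4,L8} = {L0}; idom=L0
  L6: preds {L3,L4}: {L0,L1,L3} ∩ {L0,L4} = {L0}; idom=L0
  L7: preds {L5,L6}: {L0,L4,L5} ∩ {L0,L6} = {L0}; idom=L0
  L8: preds {L4,L5}: {L0,L4} ∩ {L0,L4,L5} = {L0,L4}; idom=L4

Frontier:
  join L2 pred L0: · stop@L0
  join L2 pred L1: L1 stop@L0
  join L4 pred L2: L2 stop@L0
  join L4 pred L3: L3→L1 stop@L0
  join L4 pred L5: L5→L4 stop@L0
  join L4 pred L8: L8→L4 stop@L0
  join L6 pred L3: L3→L1 stop@L0
  join L6 pred L4: L4 stop@L0
  join L7 pred L5: L5→L4 stop@L0
  join L7 pred L6: L6 stop@L0
  join L8 pred L4: · stop@L4
  join L8 pred L5: L5 stop@L4
  L0 → ∅
  L1 → {L2,L4,L6}
  L2 → {L4}
  L3 → {L4,L6}
  L4 → {L4,L6,L7}
  L5 → {L4,L7,L8}
  L6 → {L7}
  L7 → ∅
  L8 → {L4}

DF(L6) = ["L7"]

Answer: ["L7"]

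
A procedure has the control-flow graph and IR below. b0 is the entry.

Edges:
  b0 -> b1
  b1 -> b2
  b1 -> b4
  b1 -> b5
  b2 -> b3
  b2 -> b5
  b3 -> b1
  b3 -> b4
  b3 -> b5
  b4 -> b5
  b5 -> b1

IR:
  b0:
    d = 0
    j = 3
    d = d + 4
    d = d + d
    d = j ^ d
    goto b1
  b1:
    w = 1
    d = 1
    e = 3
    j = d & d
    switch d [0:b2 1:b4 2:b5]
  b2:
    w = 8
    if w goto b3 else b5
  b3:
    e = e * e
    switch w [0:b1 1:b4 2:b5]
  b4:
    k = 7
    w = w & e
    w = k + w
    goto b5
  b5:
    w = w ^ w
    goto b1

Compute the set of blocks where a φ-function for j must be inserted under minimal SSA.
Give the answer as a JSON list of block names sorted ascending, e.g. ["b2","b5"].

idom tree: b1←b0 b2←b1 b3←b2 b4←b1 b5←b1
Dom at joins:
  b1: preds {b0,b3,b5}: {b0} ∩ {b0,b1,b2,b3} ∩ {b0,b1,b5} = {b0}; idom=b0
  b4: preds {b1,b3}: {b0,b1} ∩ {b0,b1,b2,b3} = {b0,b1}; idom=b1
  b5: preds {b1,b2,b3,b4}: {b0,b1} ∩ {b0,b1,b2} ∩ {b0,b1,b2,b3} ∩ {b0,b1,b4} = {b0,b1}; idom=b1

DF derivation:
  join b1 pred b0: · stop@b0
  join b1 pred b3: b3→b2→b1 stop@b0
  join b1 pred b5: b5→b1 stop@b0
  join b4 pred b1: · stop@b1
  join b4 pred b3: b3→b2 stop@b1
  join b5 pred b1: · stop@b1
  join b5 pred b2: b2 stop@b1
  join b5 pred b3: b3→b2 stop@b1
  join b5 pred b4: b4 stop@b1
  b0 → ∅
  b1 → {b1}
  b2 → {b1,b4,b5}
  b3 → {b1,b4,b5}
  b4 → {b5}
  b5 → {b1}

φ for j: defs {b0,b1}
  DF⁺ = {b1}

Answer: ["b1"]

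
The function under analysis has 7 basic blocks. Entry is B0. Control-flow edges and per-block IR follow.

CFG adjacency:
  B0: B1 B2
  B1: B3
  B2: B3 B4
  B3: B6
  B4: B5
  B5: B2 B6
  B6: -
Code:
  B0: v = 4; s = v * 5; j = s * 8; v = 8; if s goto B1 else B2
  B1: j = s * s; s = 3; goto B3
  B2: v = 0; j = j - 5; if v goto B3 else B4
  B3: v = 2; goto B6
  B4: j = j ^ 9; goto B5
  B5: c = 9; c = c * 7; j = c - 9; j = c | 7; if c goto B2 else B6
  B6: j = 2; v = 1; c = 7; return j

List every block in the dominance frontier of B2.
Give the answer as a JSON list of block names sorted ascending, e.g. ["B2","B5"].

Answer: ["B2", "B3", "B6"]

Working:
idom tree: B1←B0 B2←B0 B3←B0 B4←B2 B5←B4 B6←B0
Dom∩ at merges:
  B2: preds {B0,B5}: {B0} ∩ {B0,B2,B4,B5} = {B0}; idom=B0
  B3: preds {B1,B2}: {B0,B1} ∩ {B0,B2} = {B0}; idom=B0
  B6: preds {B3,B5}: {B0,B3} ∩ {B0,B2,B4,B5} = {B0}; idom=B0

DF walk-up:
  join B2 pred B0: · stop@B0
  join B2 pred B5: B5→B4→B2 stop@B0
  join B3 pred B1: B1 stop@B0
  join B3 pred B2: B2 stop@B0
  join B6 pred B3: B3 stop@B0
  join B6 pred B5: B5→B4→B2 stop@B0
  B0 → ∅
  B1 → {B3}
  B2 → {B2,B3,B6}
  B3 → {B6}
  B4 → {B2,B6}
  B5 → {B2,B6}
  B6 → ∅

DF(B2) = ["B2", "B3", "B6"]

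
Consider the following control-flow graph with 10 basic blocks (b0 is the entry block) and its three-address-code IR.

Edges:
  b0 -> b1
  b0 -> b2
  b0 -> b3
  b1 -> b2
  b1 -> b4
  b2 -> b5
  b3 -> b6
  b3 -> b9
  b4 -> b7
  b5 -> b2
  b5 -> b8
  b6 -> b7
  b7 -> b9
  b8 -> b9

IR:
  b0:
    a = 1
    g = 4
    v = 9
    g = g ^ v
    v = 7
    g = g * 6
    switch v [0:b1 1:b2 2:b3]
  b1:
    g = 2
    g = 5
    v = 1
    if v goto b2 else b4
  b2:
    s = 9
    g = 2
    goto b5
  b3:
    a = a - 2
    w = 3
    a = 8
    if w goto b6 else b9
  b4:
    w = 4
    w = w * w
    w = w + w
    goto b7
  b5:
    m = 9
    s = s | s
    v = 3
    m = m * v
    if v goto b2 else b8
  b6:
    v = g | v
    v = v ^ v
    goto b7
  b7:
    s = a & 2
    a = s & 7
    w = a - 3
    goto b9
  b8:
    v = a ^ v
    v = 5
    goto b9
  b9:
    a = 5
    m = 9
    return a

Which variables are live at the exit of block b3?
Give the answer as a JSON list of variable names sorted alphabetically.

def/use:
  b0: def={a,g,v} ue=∅
  b1: def={g,v} ue=∅
  b2: def={g,s} ue=∅
  b3: def={a,w} ue={a}
  b4: def={w} ue=∅
  b5: def={m,s,v} ue={s}
  b6: def={v} ue={g,v}
  b7: def={a,s,w} ue={a}
  b8: def={v} ue={a,v}
  b9: def={a,m} ue=∅

Backward fixpoint:
  b0: in=∅ out={a,g,v}
  b1: in={a} out={a}
  b2: in={a} out={a,s}
  b3: in={a,g,v} out={a,g,v}
  b4: in={a} out={a}
  b5: in={a,s} out={a,v}
  b6: in={a,g,v} out={a}
  b7: in={a} out=∅
  b8: in={a,v} out=∅
  b9: in=∅ out=∅

live-out(b3) = ["a", "g", "v"]

Answer: ["a", "g", "v"]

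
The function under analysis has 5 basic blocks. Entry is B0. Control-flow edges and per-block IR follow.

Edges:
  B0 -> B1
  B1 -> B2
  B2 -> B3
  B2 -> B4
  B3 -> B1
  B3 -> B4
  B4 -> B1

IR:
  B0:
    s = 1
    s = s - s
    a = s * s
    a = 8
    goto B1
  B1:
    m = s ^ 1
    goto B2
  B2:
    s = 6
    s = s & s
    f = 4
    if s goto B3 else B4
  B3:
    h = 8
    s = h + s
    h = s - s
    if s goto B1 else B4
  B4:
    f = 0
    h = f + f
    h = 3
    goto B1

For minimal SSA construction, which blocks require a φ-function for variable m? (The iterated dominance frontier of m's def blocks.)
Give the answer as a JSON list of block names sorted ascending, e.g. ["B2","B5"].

Answer: ["B1"]

Derivation:
idom tree: B1←B0 B2←B1 B3←B2 B4←B2
Dom at joins:
  B1: preds {B0,B3,B4}: {B0} ∩ {B0,B1,B2,B3} ∩ {B0,B1,B2,B4} = {B0}; idom=B0
  B4: preds {B2,B3}: {B0,B1,B2} ∩ {B0,B1,B2,B3} = {B0,B1,B2}; idom=B2

DF derivation:
  B1←B0: walk · to B0
  B1←B3: walk B3→B2→B1 to B0
  B1←B4: walk B4→B2→B1 to B0
  B4←B2: walk · to B2
  B4←B3: walk B3 to B2
  DF(B0)=∅
  DF(B1)={B1}
  DF(B2)={B1}
  DF(B3)={B1,B4}
  DF(B4)={B1}

φ for m: defs {B1}
  DF⁺ = {B1}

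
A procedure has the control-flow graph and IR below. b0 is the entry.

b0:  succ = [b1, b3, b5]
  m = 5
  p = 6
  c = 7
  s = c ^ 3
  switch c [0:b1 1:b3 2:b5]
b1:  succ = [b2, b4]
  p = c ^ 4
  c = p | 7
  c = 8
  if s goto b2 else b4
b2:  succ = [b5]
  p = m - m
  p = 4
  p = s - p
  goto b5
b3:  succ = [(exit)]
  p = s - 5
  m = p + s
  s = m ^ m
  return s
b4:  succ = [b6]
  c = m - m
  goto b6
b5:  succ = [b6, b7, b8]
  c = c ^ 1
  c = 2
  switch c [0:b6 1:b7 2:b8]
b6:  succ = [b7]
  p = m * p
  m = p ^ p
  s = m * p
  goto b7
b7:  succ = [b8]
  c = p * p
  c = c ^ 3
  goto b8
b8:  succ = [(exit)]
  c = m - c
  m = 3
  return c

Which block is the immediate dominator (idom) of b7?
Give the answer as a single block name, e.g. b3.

Answer: b0

Derivation:
idom tree: b1←b0 b2←b1 b3←b0 b4←b1 b5←b0 b6←b0 b7←b0 b8←b0
Join-block Dom:
  b5: preds {b0,b2}: {b0} ∩ {b0,b1,b2} = {b0}; idom=b0
  b6: preds {b4,b5}: {b0,b1,b4} ∩ {b0,b5} = {b0}; idom=b0
  b7: preds {b5,b6}: {b0,b5} ∩ {b0,b6} = {b0}; idom=b0
  b8: preds {b5,b7}: {b0,b5} ∩ {b0,b7} = {b0}; idom=b0

idom(b7) = b0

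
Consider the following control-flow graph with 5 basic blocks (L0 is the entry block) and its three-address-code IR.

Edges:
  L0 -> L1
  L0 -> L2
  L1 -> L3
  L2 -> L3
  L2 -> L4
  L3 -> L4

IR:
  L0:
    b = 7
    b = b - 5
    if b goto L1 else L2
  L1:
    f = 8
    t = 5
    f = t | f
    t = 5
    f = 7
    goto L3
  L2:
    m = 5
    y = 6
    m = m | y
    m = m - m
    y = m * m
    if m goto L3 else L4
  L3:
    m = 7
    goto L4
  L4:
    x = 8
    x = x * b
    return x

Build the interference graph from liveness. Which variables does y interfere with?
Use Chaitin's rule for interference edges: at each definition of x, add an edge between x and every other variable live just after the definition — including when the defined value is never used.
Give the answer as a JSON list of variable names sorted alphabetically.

def/use:
  L0: {b} / ∅
  L1: {f,t} / ∅
  L2: {m,y} / ∅
  L3: {m} / ∅
  L4: {x} / {b}

Live sets:
  live L0: ∅→{b}
  live L1: {b}→{b}
  live L2: {b}→{b}
  live L3: {b}→{b}
  live L4: {b}→∅

Conflict graph:
  b: {f,m,t,x,y}
  f: {b,t}
  m: {b,y}
  t: {b,f}
  x: {b}
  y: {b,m}

N(y) = ["b", "m"]

Answer: ["b", "m"]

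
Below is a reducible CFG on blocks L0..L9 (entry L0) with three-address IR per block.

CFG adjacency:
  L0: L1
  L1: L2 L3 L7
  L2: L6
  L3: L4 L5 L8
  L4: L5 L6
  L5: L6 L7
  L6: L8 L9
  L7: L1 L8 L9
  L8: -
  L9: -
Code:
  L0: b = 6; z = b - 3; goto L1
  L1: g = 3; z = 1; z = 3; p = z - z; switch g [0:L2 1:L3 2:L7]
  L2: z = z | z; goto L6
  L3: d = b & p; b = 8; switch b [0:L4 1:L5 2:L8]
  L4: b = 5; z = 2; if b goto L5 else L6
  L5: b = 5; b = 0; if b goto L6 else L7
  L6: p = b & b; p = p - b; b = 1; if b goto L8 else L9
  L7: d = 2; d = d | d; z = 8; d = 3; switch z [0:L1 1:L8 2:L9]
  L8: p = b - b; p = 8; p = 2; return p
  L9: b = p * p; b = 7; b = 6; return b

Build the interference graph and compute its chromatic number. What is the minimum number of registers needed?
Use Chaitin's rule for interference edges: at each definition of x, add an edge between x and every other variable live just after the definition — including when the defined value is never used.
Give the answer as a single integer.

Block summaries:
  L0 def {b,z} use ∅
  L1 def {g,p,z} use ∅
  L2 def {z} use {z}
  L3 def {b,d} use {b,p}
  L4 def {b,z} use ∅
  L5 def {b} use ∅
  L6 def {b,p} use {b}
  L7 def {d,z} use ∅
  L8 def {p} use {b}
  L9 def {b} use {p}

Liveness:
  L0: in=∅ out={b}
  L1: in={b} out={b,p,z}
  L2: in={b,z} out={b}
  L3: in={b,p} out={b,p}
  L4: in={p} out={b,p}
  L5: in={p} out={b,p}
  L6: in={b} out={b,p}
  L7: in={b,p} out={b,p}
  L8: in={b} out=∅
  L9: in={p} out=∅

Conflict graph:
  b↔{d,g,p,z}
  d↔{b,p,z}
  g↔{b,p,z}
  p↔{b,d,g,z}
  z↔{b,d,g,p}

Registers:
  clique {b,d,p,z} ⇒ need ≥ 4
  assign b→r0 d→r3 g→r3 p→r1 z→r2 — no edge inside a register ⇒ χ ≤ 4
  χ = 4

Answer: 4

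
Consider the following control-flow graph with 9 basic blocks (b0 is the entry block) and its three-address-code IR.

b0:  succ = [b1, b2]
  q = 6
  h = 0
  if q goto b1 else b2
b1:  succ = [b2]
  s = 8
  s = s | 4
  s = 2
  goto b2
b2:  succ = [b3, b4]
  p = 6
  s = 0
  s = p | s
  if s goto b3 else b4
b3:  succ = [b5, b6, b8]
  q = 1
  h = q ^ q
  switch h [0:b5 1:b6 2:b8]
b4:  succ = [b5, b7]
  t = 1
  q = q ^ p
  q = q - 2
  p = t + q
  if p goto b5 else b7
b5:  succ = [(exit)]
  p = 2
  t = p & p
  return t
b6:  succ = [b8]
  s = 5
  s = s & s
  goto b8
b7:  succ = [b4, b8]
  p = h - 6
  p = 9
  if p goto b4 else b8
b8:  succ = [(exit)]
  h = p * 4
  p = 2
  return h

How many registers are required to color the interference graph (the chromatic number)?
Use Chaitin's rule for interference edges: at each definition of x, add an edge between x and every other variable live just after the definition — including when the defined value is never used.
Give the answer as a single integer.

Block summaries:
  b0: {h,q} / ∅
  b1: {s} / ∅
  b2: {p,s} / ∅
  b3: {h,q} / ∅
  b4: {p,q,t} / {p,q}
  b5: {p,t} / ∅
  b6: {s} / ∅
  b7: {p} / {h}
  b8: {h,p} / {p}

Backward fixpoint:
  b0: in=∅ out={h,q}
  b1: in={h,q} out={h,q}
  b2: in={h,q} out={h,p,q}
  b3: in={p} out={p}
  b4: in={h,p,q} out={h,q}
  b5: in=∅ out=∅
  b6: in={p} out={p}
  b7: in={h,q} out={h,p,q}
  b8: in={p} out=∅

Conflict graph:
  h — {p,q,s,t}
  p — {h,q,s,t}
  q — {h,p,s,t}
  s — {h,p,q}
  t — {h,p,q}

Colouring:
  lower bound: {h,p,q,s} mutually conflict ⇒ χ ≥ 4
  assign h→c0 p→c1 q→c2 s→c3 t→c3 — no edge inside a register ⇒ χ ≤ 4
  χ = 4

Answer: 4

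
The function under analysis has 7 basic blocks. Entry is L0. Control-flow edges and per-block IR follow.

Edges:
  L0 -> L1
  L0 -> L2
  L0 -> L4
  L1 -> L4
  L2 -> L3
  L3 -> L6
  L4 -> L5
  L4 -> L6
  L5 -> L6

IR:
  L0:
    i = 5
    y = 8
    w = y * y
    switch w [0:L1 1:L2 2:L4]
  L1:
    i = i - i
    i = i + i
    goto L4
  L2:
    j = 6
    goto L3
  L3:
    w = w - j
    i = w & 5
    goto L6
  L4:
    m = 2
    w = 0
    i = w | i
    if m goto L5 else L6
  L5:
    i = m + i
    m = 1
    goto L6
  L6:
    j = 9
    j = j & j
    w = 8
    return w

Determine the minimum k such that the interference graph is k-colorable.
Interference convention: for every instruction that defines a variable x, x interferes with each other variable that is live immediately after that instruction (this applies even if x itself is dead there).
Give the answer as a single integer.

Answer: 3

Derivation:
def/use:
  L0: {i,w,y} / ∅
  L1: {i} / {i}
  L2: {j} / ∅
  L3: {i,w} / {j,w}
  L4: {i,m,w} / {i}
  L5: {i,m} / {i,m}
  L6: {j,w} / ∅

Backward fixpoint:
  live L0: ∅→{i,w}
  live L1: {i}→{i}
  live L2: {w}→{j,w}
  live L3: {j,w}→∅
  live L4: {i}→{i,m}
  live L5: {i,m}→∅
  live L6: ∅→∅

Interference:
  i↔{m,w,y}
  j↔{w}
  m↔{i,w}
  w↔{i,j,m}
  y↔{i}

Chromatic number:
  clique {i,m,w} ⇒ need ≥ 3
  assign i→r0 j→r0 m→r2 w→r1 y→r1 — no edge inside a register ⇒ χ ≤ 3
  χ = 3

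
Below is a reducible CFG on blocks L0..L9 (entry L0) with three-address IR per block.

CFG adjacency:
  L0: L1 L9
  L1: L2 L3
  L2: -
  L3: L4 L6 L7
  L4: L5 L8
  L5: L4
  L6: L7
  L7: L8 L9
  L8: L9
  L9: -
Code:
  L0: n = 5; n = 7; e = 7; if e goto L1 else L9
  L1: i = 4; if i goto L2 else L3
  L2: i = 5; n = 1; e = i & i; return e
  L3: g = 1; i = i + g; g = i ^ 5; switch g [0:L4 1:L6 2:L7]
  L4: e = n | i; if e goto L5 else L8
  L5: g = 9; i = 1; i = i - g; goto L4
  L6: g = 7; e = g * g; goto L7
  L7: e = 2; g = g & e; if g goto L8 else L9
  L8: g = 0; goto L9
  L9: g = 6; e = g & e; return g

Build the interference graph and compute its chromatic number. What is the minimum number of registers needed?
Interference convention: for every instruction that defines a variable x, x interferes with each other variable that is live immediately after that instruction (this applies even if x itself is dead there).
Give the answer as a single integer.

Per-block:
  L0: def={e,n} ue=∅
  L1: def={i} ue=∅
  L2: def={e,i,n} ue=∅
  L3: def={g,i} ue={i}
  L4: def={e} ue={i,n}
  L5: def={g,i} ue=∅
  L6: def={e,g} ue=∅
  L7: def={e,g} ue={g}
  L8: def={g} ue=∅
  L9: def={e,g} ue={e}

Backward fixpoint:
  L0: in=∅ out={e,n}
  L1: in={n} out={i,n}
  L2: in=∅ out=∅
  L3: in={i,n} out={g,i,n}
  L4: in={i,n} out={e,n}
  L5: in={n} out={i,n}
  L6: in=∅ out={g}
  L7: in={g} out={e}
  L8: in={e} out={e}
  L9: in={e} out=∅

Conflict graph:
  e — {g,n}
  g — {e,i,n}
  i — {g,n}
  n — {e,g,i}

Registers:
  lower bound: {e,g,n} mutually conflict ⇒ χ ≥ 3
  assign e→c2 g→c0 i→c2 n→c1 — no edge inside a register ⇒ χ ≤ 3
  χ = 3

Answer: 3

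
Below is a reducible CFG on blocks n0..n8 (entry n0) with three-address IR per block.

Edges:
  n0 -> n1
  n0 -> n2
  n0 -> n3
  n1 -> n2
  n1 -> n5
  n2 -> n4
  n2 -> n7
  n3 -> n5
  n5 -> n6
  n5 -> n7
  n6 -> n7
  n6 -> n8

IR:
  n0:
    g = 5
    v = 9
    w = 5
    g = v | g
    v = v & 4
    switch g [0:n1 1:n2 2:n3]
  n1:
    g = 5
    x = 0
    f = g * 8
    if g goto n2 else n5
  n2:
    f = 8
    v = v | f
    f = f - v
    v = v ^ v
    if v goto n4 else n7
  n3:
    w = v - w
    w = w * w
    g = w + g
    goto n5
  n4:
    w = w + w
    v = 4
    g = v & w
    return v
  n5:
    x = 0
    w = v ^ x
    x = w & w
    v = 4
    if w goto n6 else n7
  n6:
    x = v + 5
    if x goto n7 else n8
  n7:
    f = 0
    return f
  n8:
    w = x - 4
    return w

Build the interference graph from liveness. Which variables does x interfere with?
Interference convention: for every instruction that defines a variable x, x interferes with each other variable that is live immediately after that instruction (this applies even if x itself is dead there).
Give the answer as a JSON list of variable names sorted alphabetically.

Per-block:
  n0: {g,v,w} / ∅
  n1: {f,g,x} / ∅
  n2: {f,v} / {v}
  n3: {g,w} / {g,v,w}
  n4: {g,v,w} / {w}
  n5: {v,w,x} / {v}
  n6: {x} / {v}
  n7: {f} / ∅
  n8: {w} / {x}

Liveness:
  n0 li=∅ lo={g,v,w}
  n1 li={v,w} lo={v,w}
  n2 li={v,w} lo={w}
  n3 li={g,v,w} lo={v}
  n4 li={w} lo=∅
  n5 li={v} lo={v}
  n6 li={v} lo={x}
  n7 li=∅ lo=∅
  n8 li={x} lo=∅

Interference:
  f↔{g,v,w}
  g↔{f,v,w,x}
  v↔{f,g,w,x}
  w↔{f,g,v,x}
  x↔{g,v,w}

N(x) = ["g", "v", "w"]

Answer: ["g", "v", "w"]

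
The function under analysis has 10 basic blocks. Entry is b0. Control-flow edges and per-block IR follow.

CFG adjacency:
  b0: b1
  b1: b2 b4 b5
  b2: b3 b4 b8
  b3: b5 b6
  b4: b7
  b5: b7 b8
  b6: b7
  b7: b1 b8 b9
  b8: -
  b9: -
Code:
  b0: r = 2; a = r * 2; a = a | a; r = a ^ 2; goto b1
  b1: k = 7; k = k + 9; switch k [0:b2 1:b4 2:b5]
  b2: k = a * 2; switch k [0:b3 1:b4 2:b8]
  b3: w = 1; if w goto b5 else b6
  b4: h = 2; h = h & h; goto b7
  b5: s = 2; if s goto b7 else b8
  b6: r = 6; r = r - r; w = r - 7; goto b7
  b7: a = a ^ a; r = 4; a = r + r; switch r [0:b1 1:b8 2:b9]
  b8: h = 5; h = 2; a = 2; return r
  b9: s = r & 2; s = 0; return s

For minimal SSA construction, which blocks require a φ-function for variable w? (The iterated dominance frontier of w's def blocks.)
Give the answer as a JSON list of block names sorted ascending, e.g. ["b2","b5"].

idom tree: b1←b0 b2←b1 b3←b2 b4←b1 b5←b1 b6←b3 b7←b1 b8←b1 b9←b7
Dom at joins:
  b1: preds {b0,b7}: {b0} ∩ {b0,b1,b7} = {b0}; idom=b0
  b4: preds {b1,b2}: {b0,b1} ∩ {b0,b1,b2} = {b0,b1}; idom=b1
  b5: preds {b1,b3}: {b0,b1} ∩ {b0,b1,b2,b3} = {b0,b1}; idom=b1
  b7: preds {b4,b5,b6}: {b0,b1,b4} ∩ {b0,b1,b5} ∩ {b0,b1,b2,b3,b6} = {b0,b1}; idom=b1
  b8: preds {b2,b5,b7}: {b0,b1,b2} ∩ {b0,b1,b5} ∩ {b0,b1,b7} = {b0,b1}; idom=b1

DF derivation:
  b1←b0: walk · to b0
  b1←b7: walk b7→b1 to b0
  b4←b1: walk · to b1
  b4←b2: walk b2 to b1
  b5←b1: walk · to b1
  b5←b3: walk b3→b2 to b1
  b7←b4: walk b4 to b1
  b7←b5: walk b5 to b1
  b7←b6: walk b6→b3→b2 to b1
  b8←b2: walk b2 to b1
  b8←b5: walk b5 to b1
  b8←b7: walk b7 to b1
  b0 → ∅
  b1 → {b1}
  b2 → {b4,b5,b7,b8}
  b3 → {b5,b7}
  b4 → {b7}
  b5 → {b7,b8}
  b6 → {b7}
  b7 → {b1,b8}
  b8 → ∅
  b9 → ∅

φ for w: defs {b3,b6}
  DF⁺ = {b1,b5,b7,b8}

Answer: ["b1", "b5", "b7", "b8"]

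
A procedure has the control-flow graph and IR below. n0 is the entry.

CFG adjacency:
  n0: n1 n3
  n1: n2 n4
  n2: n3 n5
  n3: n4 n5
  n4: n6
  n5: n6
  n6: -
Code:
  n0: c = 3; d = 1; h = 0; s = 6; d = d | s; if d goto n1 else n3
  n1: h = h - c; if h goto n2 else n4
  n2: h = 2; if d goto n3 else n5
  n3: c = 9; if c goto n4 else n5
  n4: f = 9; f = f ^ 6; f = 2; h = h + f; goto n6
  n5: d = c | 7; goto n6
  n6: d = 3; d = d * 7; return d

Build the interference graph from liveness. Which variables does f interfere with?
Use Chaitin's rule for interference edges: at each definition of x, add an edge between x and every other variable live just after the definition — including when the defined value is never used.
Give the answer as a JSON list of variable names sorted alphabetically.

Answer: ["h"]

Derivation:
def/use:
  n0: {c,d,h,s} / ∅
  n1: {h} / {c,h}
  n2: {h} / {d}
  n3: {c} / ∅
  n4: {f,h} / {h}
  n5: {d} / {c}
  n6: {d} / ∅

Backward fixpoint:
  live n0: ∅→{c,d,h}
  live n1: {c,d,h}→{c,d,h}
  live n2: {c,d}→{c,h}
  live n3: {h}→{c,h}
  live n4: {h}→∅
  live n5: {c}→∅
  live n6: ∅→∅

Interfere edges:
  c — {d,h,s}
  d — {c,h,s}
  f — {h}
  h — {c,d,f,s}
  s — {c,d,h}

N(f) = ["h"]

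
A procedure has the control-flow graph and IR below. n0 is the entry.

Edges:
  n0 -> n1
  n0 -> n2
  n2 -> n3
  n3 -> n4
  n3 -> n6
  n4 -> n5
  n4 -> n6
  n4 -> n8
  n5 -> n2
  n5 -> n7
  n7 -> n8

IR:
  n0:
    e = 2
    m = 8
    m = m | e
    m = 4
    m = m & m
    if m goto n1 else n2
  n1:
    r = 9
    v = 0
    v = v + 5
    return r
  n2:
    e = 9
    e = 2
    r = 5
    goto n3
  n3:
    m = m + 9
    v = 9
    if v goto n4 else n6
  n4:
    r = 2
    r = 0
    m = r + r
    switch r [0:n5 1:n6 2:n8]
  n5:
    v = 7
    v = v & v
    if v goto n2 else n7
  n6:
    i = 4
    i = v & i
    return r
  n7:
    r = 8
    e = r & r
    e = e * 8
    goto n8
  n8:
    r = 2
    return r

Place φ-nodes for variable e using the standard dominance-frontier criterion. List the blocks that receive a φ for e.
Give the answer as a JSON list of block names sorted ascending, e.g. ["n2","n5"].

Answer: ["n2", "n8"]

Analysis:
idom tree: n1←n0 n2←n0 n3←n2 n4←n3 n5←n4 n6←n3 n7←n5 n8←n4
Dom∩ at merges:
  n2: preds {n0,n5}: {n0} ∩ {n0,n2,n3,n4,n5} = {n0}; idom=n0
  n6: preds {n3,n4}: {n0,n2,n3} ∩ {n0,n2,n3,n4} = {n0,n2,n3}; idom=n3
  n8: preds {n4,n7}: {n0,n2,n3,n4} ∩ {n0,n2,n3,n4,n5,n7} = {n0,n2,n3,n4}; idom=n4

Frontier:
  n2←n0: walk · to n0
  n2←n5: walk n5→n4→n3→n2 to n0
  n6←n3: walk · to n3
  n6←n4: walk n4 to n3
  n8←n4: walk · to n4
  n8←n7: walk n7→n5 to n4
  n0 → ∅
  n1 → ∅
  n2 → {n2}
  n3 → {n2}
  n4 → {n2,n6}
  n5 → {n2,n8}
  n6 → ∅
  n7 → {n8}
  n8 → ∅

φ for e: defs {n0,n2,n7}
  DF⁺ = {n2,n8}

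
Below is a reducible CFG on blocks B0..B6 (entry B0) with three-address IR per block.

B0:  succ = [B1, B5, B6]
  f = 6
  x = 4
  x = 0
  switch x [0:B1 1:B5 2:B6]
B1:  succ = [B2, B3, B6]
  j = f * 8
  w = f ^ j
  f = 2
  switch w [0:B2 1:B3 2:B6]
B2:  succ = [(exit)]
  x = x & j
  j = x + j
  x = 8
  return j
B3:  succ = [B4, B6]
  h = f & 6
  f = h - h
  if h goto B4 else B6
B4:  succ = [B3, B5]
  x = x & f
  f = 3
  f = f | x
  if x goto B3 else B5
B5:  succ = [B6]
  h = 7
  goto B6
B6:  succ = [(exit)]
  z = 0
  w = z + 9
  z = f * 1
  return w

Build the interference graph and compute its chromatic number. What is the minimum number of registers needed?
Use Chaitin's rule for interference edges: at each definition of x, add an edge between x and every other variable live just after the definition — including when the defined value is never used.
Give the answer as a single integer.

Answer: 4

Derivation:
def/use:
  B0: {f,x} / ∅
  B1: {f,j,w} / {f}
  B2: {j,x} / {j,x}
  B3: {f,h} / {f}
  B4: {f,x} / {f,x}
  B5: {h} / ∅
  B6: {w,z} / {f}

Backward fixpoint:
  B0 li=∅ lo={f,x}
  B1 li={f,x} lo={f,j,x}
  B2 li={j,x} lo=∅
  B3 li={f,x} lo={f,x}
  B4 li={f,x} lo={f,x}
  B5 li={f} lo={f}
  B6 li={f} lo=∅

Conflict graph:
  f: {h,j,w,x,z}
  h: {f,x}
  j: {f,w,x}
  w: {f,j,x,z}
  x: {f,h,j,w}
  z: {f,w}

Chromatic number:
  lower bound: {f,j,w,x} mutually conflict ⇒ χ ≥ 4
  4-colouring: r0={f}  r1={h,w}  r2={x,z}  r3={j}
  χ = 4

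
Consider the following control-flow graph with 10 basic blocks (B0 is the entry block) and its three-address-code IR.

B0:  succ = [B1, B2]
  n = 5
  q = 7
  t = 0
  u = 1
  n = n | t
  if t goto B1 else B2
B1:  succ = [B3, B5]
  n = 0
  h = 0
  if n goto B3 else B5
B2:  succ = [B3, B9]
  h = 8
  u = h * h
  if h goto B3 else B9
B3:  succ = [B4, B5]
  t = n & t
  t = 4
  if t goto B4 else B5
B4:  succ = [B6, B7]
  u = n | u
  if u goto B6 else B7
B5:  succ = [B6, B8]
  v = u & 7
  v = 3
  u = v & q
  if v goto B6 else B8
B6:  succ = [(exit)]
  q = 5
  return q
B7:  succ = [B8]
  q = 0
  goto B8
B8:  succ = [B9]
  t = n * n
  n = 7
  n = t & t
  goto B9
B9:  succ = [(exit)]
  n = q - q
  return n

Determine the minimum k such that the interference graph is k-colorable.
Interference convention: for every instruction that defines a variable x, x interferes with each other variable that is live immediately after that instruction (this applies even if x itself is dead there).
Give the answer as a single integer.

Block summaries:
  B0: def={n,q,t,u} ue=∅
  B1: def={h,n} ue=∅
  B2: def={h,u} ue=∅
  B3: def={t} ue={n,t}
  B4: def={u} ue={n,u}
  B5: def={u,v} ue={q,u}
  B6: def={q} ue=∅
  B7: def={q} ue=∅
  B8: def={n,t} ue={n}
  B9: def={n} ue={q}

Liveness:
  B0 li=∅ lo={n,q,t,u}
  B1 li={q,t,u} lo={n,q,t,u}
  B2 li={n,q,t} lo={n,q,t,u}
  B3 li={n,q,t,u} lo={n,q,u}
  B4 li={n,u} lo={n}
  B5 li={n,q,u} lo={n,q}
  B6 li=∅ lo=∅
  B7 li={n} lo={n,q}
  B8 li={n,q} lo={q}
  B9 li={q} lo=∅

Interfere edges:
  h↔{n,q,t,u}
  n↔{h,q,t,u,v}
  q↔{h,n,t,u,v}
  t↔{h,n,q,u}
  u↔{h,n,q,t,v}
  v↔{n,q,u}

Colouring:
  {h,n,q,t,u} pairwise interfere (5-clique) ⇒ χ ≥ 5
  5-colouring: r0={n}  r1={q}  r2={u}  r3={h,v}  r4={t}
  χ = 5

Answer: 5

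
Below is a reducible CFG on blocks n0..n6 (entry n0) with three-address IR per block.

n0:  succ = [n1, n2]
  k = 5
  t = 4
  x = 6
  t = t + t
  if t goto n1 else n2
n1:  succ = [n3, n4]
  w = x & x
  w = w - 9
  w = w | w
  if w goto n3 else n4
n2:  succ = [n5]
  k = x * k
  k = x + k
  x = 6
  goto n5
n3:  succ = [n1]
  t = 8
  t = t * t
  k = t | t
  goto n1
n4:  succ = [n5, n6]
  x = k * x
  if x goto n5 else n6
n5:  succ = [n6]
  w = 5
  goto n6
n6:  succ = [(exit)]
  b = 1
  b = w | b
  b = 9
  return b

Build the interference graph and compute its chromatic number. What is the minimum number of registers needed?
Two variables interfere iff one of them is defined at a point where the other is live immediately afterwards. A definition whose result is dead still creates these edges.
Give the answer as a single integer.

Per-block:
  n0: def={k,t,x} ue=∅
  n1: def={w} ue={x}
  n2: def={k,x} ue={k,x}
  n3: def={k,t} ue=∅
  n4: def={x} ue={k,x}
  n5: def={w} ue=∅
  n6: def={b} ue={w}

Backward fixpoint:
  n0 li=∅ lo={k,x}
  n1 li={k,x} lo={k,w,x}
  n2 li={k,x} lo=∅
  n3 li={x} lo={k,x}
  n4 li={k,w,x} lo={w}
  n5 li=∅ lo={w}
  n6 li={w} lo=∅

Interference:
  b↔{w}
  k↔{t,w,x}
  t↔{k,x}
  w↔{b,k,x}
  x↔{k,t,w}

Registers:
  lower bound: {k,t,x} mutually conflict ⇒ χ ≥ 3
  assign b→r0 k→r0 t→r1 w→r1 x→r2 — no edge inside a register ⇒ χ ≤ 3
  χ = 3

Answer: 3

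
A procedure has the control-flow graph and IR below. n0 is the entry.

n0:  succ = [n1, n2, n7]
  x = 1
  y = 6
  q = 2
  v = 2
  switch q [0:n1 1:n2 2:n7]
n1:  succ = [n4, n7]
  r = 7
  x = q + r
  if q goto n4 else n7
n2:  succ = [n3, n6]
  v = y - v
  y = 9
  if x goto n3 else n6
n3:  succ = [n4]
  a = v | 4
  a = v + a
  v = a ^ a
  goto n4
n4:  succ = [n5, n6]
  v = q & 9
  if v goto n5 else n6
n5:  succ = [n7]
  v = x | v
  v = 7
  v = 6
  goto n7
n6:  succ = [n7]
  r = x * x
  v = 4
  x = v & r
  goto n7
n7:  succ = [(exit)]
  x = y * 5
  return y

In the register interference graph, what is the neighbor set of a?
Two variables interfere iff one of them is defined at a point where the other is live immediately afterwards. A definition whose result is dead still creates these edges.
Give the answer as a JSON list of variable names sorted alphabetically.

def/use:
  n0 def {q,v,x,y} use ∅
  n1 def {r,x} use {q}
  n2 def {v,y} use {v,x,y}
  n3 def {a,v} use {v}
  n4 def {v} use {q}
  n5 def {v} use {v,x}
  n6 def {r,v,x} use {x}
  n7 def {x} use {y}

Live sets:
  n0 li=∅ lo={q,v,x,y}
  n1 li={q,y} lo={q,x,y}
  n2 li={q,v,x,y} lo={q,v,x,y}
  n3 li={q,v,x,y} lo={q,x,y}
  n4 li={q,x,y} lo={v,x,y}
  n5 li={v,x,y} lo={y}
  n6 li={x,y} lo={y}
  n7 li={y} lo=∅

Interference:
  a — {q,v,x,y}
  q — {a,r,v,x,y}
  r — {q,v,y}
  v — {a,q,r,x,y}
  x — {a,q,v,y}
  y — {a,q,r,v,x}

N(a) = ["q", "v", "x", "y"]

Answer: ["q", "v", "x", "y"]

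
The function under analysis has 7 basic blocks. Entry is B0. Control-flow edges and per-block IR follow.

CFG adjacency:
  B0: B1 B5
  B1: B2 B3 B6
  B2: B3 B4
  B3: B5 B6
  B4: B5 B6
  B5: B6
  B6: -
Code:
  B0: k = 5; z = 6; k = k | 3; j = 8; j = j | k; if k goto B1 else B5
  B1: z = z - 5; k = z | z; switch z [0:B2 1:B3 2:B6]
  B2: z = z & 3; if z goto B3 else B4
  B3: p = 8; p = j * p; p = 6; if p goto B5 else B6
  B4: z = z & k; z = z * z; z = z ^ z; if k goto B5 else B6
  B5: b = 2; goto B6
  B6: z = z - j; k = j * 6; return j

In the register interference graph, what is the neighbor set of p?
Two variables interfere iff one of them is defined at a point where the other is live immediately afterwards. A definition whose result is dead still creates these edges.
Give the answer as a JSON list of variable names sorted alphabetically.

Answer: ["j", "z"]

Derivation:
Block summaries:
  B0 def {j,k,z} use ∅
  B1 def {k,z} use {z}
  B2 def {z} use {z}
  B3 def {p} use {j}
  B4 def {z} use {k,z}
  B5 def {b} use ∅
  B6 def {k,z} use {j,z}

Backward fixpoint:
  B0 li=∅ lo={j,z}
  B1 li={j,z} lo={j,k,z}
  B2 li={j,k,z} lo={j,k,z}
  B3 li={j,z} lo={j,z}
  B4 li={j,k,z} lo={j,z}
  B5 li={j,z} lo={j,z}
  B6 li={j,z} lo=∅

Conflict graph:
  b — {j,z}
  j — {b,k,p,z}
  k — {j,z}
  p — {j,z}
  z — {b,j,k,p}

N(p) = ["j", "z"]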